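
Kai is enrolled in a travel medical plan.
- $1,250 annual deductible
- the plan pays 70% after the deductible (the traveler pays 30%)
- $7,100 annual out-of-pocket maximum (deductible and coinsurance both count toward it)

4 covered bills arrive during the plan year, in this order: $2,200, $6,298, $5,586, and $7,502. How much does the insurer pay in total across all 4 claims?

$14,486

#1 ($2,200): $1,250 finishes the deductible; $950 goes to coinsurance; 30% of $950 = $285. Traveler pays $1,535; OOP now $1,535. Plan pays $2,200 − $1,535 = $665.
#2 ($6,298): deductible already satisfied, so traveler's share is 30% × $6,298 = $1,889.40. Traveler owes $1,889.40 (running OOP $3,424.40). Plan pays $6,298 − $1,889.40 = $4,408.60.
#3 ($5,586): deductible met; 30% of $5,586 = $1,675.80. Traveler owes $1,675.80 (running OOP $5,100.20). Insurer: $5,586 − $1,675.80 = $3,910.20.
#4 ($7,502): deductible already satisfied, so traveler's share is 30% × $7,502 = $2,250.60. That would push OOP to $7,350.80, over the $7,100 cap, so traveler pays $7,100 − $5,100.20 = $1,999.80. Insurer: $7,502 − $1,999.80 = $5,502.20.
Insurer total: $665 + $4,408.60 + $3,910.20 + $5,502.20 = $14,486.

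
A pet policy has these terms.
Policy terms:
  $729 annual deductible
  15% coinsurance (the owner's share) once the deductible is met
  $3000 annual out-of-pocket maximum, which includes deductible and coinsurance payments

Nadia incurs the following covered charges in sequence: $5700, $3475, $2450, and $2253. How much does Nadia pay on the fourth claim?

Claim 1 ($5700): deductible takes $729, $4971 remains; coinsurance $4971 × 15% = $745.65. Owner pays $1474.65; OOP now $1474.65.
Claim 2 ($3475): deductible already satisfied, so owner's share is 15% × $3475 = $521.25. Owner pays $521.25; OOP now $1995.90.
Claim 3 ($2450): deductible already satisfied, so owner's share is 15% × $2450 = $367.50. Cost to owner: $367.50. OOP to date $2363.40.
Claim 4 ($2253): 15% coinsurance on $2253 = $337.95. Owner owes $337.95 (running OOP $2701.35).

$337.95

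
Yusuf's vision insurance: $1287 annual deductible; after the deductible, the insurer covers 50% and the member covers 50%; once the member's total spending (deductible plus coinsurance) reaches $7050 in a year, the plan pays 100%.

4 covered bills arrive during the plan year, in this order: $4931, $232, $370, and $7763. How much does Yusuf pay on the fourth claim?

#1 ($4931): $1287 finishes the deductible; $3644 goes to coinsurance; 50% of $3644 = $1822. Member pays $3109; OOP now $3109.
#2 ($232): deductible already satisfied, so member's share is 50% × $232 = $116. Member pays $116; OOP now $3225.
#3 ($370): deductible already satisfied, so member's share is 50% × $370 = $185. Member owes $185 (running OOP $3410).
#4 ($7763): 50% coinsurance on $7763 = $3881.50. That would push OOP to $7291.50, over the $7050 cap, so member pays $7050 − $3410 = $3640.

$3640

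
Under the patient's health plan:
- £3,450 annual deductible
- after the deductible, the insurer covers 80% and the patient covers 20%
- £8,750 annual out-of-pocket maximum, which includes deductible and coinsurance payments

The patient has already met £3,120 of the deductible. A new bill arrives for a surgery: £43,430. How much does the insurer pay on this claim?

£37,800

Remaining deductible: £3,450 − £3,120 = £330.
The remaining £43,100 (= £43,430 − £330) moves to coinsurance.
20% of £43,100 = £8,620 falls to the patient.
That puts the patient's cost at £330 + £8,620 = £8,950 before any cap.
Adding £8,950 to the £3,120 already spent would give £12,070, which exceeds the £8,750 cap; the patient pays just £8,750 − £3,120 = £5,630.
Insurer pays the balance: £43,430 − £5,630 = £37,800.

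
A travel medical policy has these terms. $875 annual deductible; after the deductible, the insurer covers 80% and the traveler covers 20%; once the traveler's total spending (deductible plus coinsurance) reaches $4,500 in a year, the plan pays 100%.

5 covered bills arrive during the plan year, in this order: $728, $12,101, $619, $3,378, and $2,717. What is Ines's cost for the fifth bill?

Claim 1 — $728: fully absorbed by the deductible. Traveler pays $728; OOP now $728.
Claim 2 — $12,101: $147 finishes the deductible; $11,954 goes to coinsurance; traveler's 20% is $2,390.80. Traveler pays $2,537.80; OOP now $3,265.80.
Claim 3 — $619: deductible already satisfied, so traveler's share is 20% × $619 = $123.80. Traveler owes $123.80 (running OOP $3,389.60).
Claim 4 — $3,378: deductible met; 20% of $3,378 = $675.60. Traveler owes $675.60 (running OOP $4,065.20).
Claim 5 — $2,717: deductible already satisfied, so traveler's share is 20% × $2,717 = $543.40. OOP would hit $4,608.60 > $4,500, so the cap limits the traveler to $4,500 − $4,065.20 = $434.80.

$434.80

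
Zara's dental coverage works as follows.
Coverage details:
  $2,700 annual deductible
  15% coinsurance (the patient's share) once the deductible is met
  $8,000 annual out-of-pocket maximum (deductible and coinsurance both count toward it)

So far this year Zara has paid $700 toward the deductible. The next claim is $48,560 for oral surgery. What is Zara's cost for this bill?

Remaining deductible: $2,700 − $700 = $2,000.
The remaining $46,560 (= $48,560 − $2,000) moves to coinsurance.
Patient's 15% share of $46,560 is $6,984.
So the patient owes $2,000 + $6,984 = $8,984 before any cap.
Year-to-date out-of-pocket would reach $700 + $8,984 = $9,684, above the $8,000 maximum, so the patient pays only $8,000 − $700 = $7,300.

$7,300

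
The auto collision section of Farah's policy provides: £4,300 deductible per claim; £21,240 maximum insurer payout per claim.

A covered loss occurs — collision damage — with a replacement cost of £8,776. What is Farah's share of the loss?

£4,300

Less the £4,300 deductible: £8,776 − £4,300 = £4,476.
£4,476 ≤ £21,240, so the limit doesn't bind; insurer pays £4,476.
Driver's share is the uncovered remainder: £8,776 − £4,476 = £4,300.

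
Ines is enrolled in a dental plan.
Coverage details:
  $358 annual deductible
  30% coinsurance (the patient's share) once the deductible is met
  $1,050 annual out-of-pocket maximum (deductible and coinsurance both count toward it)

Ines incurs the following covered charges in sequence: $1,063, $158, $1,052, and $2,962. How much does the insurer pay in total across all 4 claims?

$4,185

Bill 1, $1,063: $358 to deductible, leaving $705; 30% of $705 = $211.50. Cost to patient: $569.50. OOP to date $569.50. Plan pays $1,063 − $569.50 = $493.50.
Bill 2, $158: deductible met; 30% of $158 = $47.40. Patient pays $47.40; OOP now $616.90. Plan pays $158 − $47.40 = $110.60.
Bill 3, $1,052: 30% coinsurance on $1,052 = $315.60. Patient pays $315.60; OOP now $932.50. Insurer: $1,052 − $315.60 = $736.40.
Bill 4, $2,962: deductible already satisfied, so patient's share is 30% × $2,962 = $888.60. OOP would hit $1,821.10 > $1,050, so the cap limits the patient to $1,050 − $932.50 = $117.50. Insurer: $2,962 − $117.50 = $2,844.50.
Insurer total: $493.50 + $110.60 + $736.40 + $2,844.50 = $4,185.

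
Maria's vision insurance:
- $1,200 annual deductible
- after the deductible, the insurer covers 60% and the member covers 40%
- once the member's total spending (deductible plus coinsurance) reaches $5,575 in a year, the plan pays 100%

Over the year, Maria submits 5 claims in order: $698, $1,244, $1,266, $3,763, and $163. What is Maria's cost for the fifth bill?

Claim 1 ($698): entire amount goes to the deductible. Cost to member: $698. OOP to date $698.
Claim 2 ($1,244): $502 to deductible, leaving $742; 40% of $742 = $296.80. Cost to member: $798.80. OOP to date $1,496.80.
Claim 3 ($1,266): 40% coinsurance on $1,266 = $506.40. Cost to member: $506.40. OOP to date $2,003.20.
Claim 4 ($3,763): deductible met; 40% of $3,763 = $1,505.20. Member pays $1,505.20; OOP now $3,508.40.
Claim 5 ($163): 40% coinsurance on $163 = $65.20. Cost to member: $65.20. OOP to date $3,573.60.

$65.20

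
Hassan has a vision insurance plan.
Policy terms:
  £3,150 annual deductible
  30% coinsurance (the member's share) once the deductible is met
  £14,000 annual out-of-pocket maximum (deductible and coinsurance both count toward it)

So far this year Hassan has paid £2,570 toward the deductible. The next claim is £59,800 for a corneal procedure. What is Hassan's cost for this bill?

£11,430

£2,570 of the £3,150 deductible is already met, leaving £580.
The remaining £59,220 (= £59,800 − £580) moves to coinsurance.
30% of £59,220 = £17,766 falls to the member.
So the member owes £580 + £17,766 = £18,346 before any cap.
That would bring total out-of-pocket to £20,916, past the £14,000 cap. The member is capped at £14,000 − £2,570 = £11,430 on this claim.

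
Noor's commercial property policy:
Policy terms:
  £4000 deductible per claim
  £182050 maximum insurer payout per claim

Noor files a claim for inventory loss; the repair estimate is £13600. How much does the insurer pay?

After the deductible, £13600 − £4000 = £9600 remains.
£9600 is within the £182050 limit, so the insurer pays £9600.

£9600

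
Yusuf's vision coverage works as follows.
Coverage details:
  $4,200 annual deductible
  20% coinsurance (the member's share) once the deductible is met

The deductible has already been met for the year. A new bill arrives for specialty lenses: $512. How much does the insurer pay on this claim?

With the deductible met, the entire $512 is subject to coinsurance.
Coinsurance: $512 × 20% = $102.40.
Insurer pays the balance: $512 − $102.40 = $409.60.

$409.60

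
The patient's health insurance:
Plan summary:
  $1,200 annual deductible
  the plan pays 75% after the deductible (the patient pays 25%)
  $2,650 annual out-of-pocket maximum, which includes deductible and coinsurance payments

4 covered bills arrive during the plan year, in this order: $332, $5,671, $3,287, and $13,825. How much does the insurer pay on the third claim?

$3,037.75

#1 ($332): fully absorbed by the deductible. Patient owes $332 (running OOP $332). Insurer: $332 − $332 = $0.
#2 ($5,671): $868 to deductible, leaving $4,803; coinsurance $4,803 × 25% = $1,200.75. Patient owes $2,068.75 (running OOP $2,400.75). Plan pays $5,671 − $2,068.75 = $3,602.25.
#3 ($3,287): deductible already satisfied, so patient's share is 25% × $3,287 = $821.75. Adding that to $2,400.75 gives $3,222.50, past the $2,650 cap; patient pays only $2,650 − $2,400.75 = $249.25. Plan pays $3,287 − $249.25 = $3,037.75.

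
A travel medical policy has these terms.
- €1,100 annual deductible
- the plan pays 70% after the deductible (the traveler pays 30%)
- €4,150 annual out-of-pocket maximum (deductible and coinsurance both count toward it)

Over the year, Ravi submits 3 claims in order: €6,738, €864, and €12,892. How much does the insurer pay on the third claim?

Claim 1 — €6,738: €1,100 finishes the deductible; €5,638 goes to coinsurance; coinsurance €5,638 × 30% = €1,691.40. Traveler pays €2,791.40; OOP now €2,791.40. Insurer: €6,738 − €2,791.40 = €3,946.60.
Claim 2 — €864: deductible already satisfied, so traveler's share is 30% × €864 = €259.20. Traveler pays €259.20; OOP now €3,050.60. Plan pays €864 − €259.20 = €604.80.
Claim 3 — €12,892: 30% coinsurance on €12,892 = €3,867.60. Adding that to €3,050.60 gives €6,918.20, past the €4,150 cap; traveler pays only €4,150 − €3,050.60 = €1,099.40. Insurer: €12,892 − €1,099.40 = €11,792.60.

€11,792.60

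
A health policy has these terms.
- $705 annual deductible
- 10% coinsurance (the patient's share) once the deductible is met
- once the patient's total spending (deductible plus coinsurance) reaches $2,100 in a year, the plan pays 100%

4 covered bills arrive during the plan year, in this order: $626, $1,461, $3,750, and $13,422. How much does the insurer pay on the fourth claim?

#1 ($626): all of it applies to the deductible. Cost to patient: $626. OOP to date $626. Insurer: $626 − $626 = $0.
#2 ($1,461): $79 to deductible, leaving $1,382; 10% of $1,382 = $138.20. Cost to patient: $217.20. OOP to date $843.20. Plan pays $1,461 − $217.20 = $1,243.80.
#3 ($3,750): deductible already satisfied, so patient's share is 10% × $3,750 = $375. Patient pays $375; OOP now $1,218.20. Insurer: $3,750 − $375 = $3,375.
#4 ($13,422): deductible already satisfied, so patient's share is 10% × $13,422 = $1,342.20. That would push OOP to $2,560.40, over the $2,100 cap, so patient pays $2,100 − $1,218.20 = $881.80. Insurer: $13,422 − $881.80 = $12,540.20.

$12,540.20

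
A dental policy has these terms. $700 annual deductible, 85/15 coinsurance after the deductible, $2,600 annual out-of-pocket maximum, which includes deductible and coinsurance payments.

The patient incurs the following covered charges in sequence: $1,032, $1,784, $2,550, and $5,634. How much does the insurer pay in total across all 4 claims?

#1 ($1,032): deductible takes $700, $332 remains; patient's 15% is $49.80. Cost to patient: $749.80. OOP to date $749.80. Plan pays $1,032 − $749.80 = $282.20.
#2 ($1,784): deductible met; 15% of $1,784 = $267.60. Patient pays $267.60; OOP now $1,017.40. Plan pays $1,784 − $267.60 = $1,516.40.
#3 ($2,550): deductible already satisfied, so patient's share is 15% × $2,550 = $382.50. Patient pays $382.50; OOP now $1,399.90. Insurer: $2,550 − $382.50 = $2,167.50.
#4 ($5,634): deductible met; 15% of $5,634 = $845.10. Patient pays $845.10; OOP now $2,245. Plan pays $5,634 − $845.10 = $4,788.90.
Insurer total: $282.20 + $1,516.40 + $2,167.50 + $4,788.90 = $8,755.

$8,755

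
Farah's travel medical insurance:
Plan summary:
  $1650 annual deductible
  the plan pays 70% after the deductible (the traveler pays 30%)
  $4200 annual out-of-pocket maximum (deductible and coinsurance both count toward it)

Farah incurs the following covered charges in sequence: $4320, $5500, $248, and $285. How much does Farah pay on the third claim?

Bill 1, $4320: $1650 to deductible, leaving $2670; coinsurance $2670 × 30% = $801. Cost to traveler: $2451. OOP to date $2451.
Bill 2, $5500: deductible met; 30% of $5500 = $1650. Traveler pays $1650; OOP now $4101.
Bill 3, $248: deductible met; 30% of $248 = $74.40. Traveler owes $74.40 (running OOP $4175.40).

$74.40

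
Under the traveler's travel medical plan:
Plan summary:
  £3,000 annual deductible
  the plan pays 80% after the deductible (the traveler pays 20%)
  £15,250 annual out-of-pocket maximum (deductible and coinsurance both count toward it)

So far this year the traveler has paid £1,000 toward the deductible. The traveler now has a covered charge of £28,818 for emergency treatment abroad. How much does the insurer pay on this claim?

Deductible still to meet: £3,000 − £1,000 = £2,000.
That leaves £28,818 − £2,000 = £26,818 for coinsurance.
20% of £26,818 = £5,363.60 falls to the traveler.
So the traveler owes £2,000 + £5,363.60 = £7,363.60 before any cap.
Total out-of-pocket so far would be £1,000 + £7,363.60 = £8,363.60, below the £15,250 cap — no reduction.
Insurer pays the balance: £28,818 − £7,363.60 = £21,454.40.

£21,454.40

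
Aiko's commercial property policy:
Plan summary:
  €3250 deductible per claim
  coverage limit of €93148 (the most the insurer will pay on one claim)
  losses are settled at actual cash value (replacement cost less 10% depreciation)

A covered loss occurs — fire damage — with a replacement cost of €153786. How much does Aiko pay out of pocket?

€60638

Depreciate 10%: the covered value is €153786 × 0.9 = €138407.40.
Subtract the deductible: €138407.40 − €3250 = €135157.40.
Since €135157.40 > €93148, the payout is capped at €93148.
Out of pocket: €153786 − €93148 = €60638.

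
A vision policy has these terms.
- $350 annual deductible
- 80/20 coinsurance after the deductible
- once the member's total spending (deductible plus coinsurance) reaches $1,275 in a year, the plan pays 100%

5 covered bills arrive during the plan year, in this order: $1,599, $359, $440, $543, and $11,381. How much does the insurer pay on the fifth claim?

Claim 1 — $1,599: deductible takes $350, $1,249 remains; 20% of $1,249 = $249.80. Member owes $599.80 (running OOP $599.80). Insurer: $1,599 − $599.80 = $999.20.
Claim 2 — $359: deductible already satisfied, so member's share is 20% × $359 = $71.80. Member pays $71.80; OOP now $671.60. Plan pays $359 − $71.80 = $287.20.
Claim 3 — $440: deductible met; 20% of $440 = $88. Member owes $88 (running OOP $759.60). Plan pays $440 − $88 = $352.
Claim 4 — $543: deductible already satisfied, so member's share is 20% × $543 = $108.60. Member pays $108.60; OOP now $868.20. Plan pays $543 − $108.60 = $434.40.
Claim 5 — $11,381: deductible met; 20% of $11,381 = $2,276.20. OOP would hit $3,144.40 > $1,275, so the cap limits the member to $1,275 − $868.20 = $406.80. Insurer: $11,381 − $406.80 = $10,974.20.

$10,974.20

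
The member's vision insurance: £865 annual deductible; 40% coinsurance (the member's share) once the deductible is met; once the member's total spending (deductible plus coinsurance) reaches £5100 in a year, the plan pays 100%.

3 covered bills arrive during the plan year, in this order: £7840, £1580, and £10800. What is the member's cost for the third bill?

Claim 1 — £7840: £865 to deductible, leaving £6975; coinsurance £6975 × 40% = £2790. Cost to member: £3655. OOP to date £3655.
Claim 2 — £1580: 40% coinsurance on £1580 = £632. Member pays £632; OOP now £4287.
Claim 3 — £10800: deductible already satisfied, so member's share is 40% × £10800 = £4320. OOP would hit £8607 > £5100, so the cap limits the member to £5100 − £4287 = £813.

£813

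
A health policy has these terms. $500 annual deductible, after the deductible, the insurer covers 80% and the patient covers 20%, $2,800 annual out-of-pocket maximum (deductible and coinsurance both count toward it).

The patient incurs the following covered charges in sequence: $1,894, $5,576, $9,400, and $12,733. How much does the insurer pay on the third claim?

$8,494

Claim 1 ($1,894): $500 finishes the deductible; $1,394 goes to coinsurance; patient's 20% is $278.80. Patient pays $778.80; OOP now $778.80. Plan pays $1,894 − $778.80 = $1,115.20.
Claim 2 ($5,576): 20% coinsurance on $5,576 = $1,115.20. Patient owes $1,115.20 (running OOP $1,894). Insurer: $5,576 − $1,115.20 = $4,460.80.
Claim 3 ($9,400): 20% coinsurance on $9,400 = $1,880. That would push OOP to $3,774, over the $2,800 cap, so patient pays $2,800 − $1,894 = $906. Insurer: $9,400 − $906 = $8,494.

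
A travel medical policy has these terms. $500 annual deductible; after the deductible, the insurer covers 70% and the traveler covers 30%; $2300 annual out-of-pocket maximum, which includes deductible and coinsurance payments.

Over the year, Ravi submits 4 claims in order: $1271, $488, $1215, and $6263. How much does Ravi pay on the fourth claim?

Claim 1 ($1271): $500 to deductible, leaving $771; coinsurance $771 × 30% = $231.30. Traveler pays $731.30; OOP now $731.30.
Claim 2 ($488): deductible met; 30% of $488 = $146.40. Traveler pays $146.40; OOP now $877.70.
Claim 3 ($1215): deductible already satisfied, so traveler's share is 30% × $1215 = $364.50. Cost to traveler: $364.50. OOP to date $1242.20.
Claim 4 ($6263): deductible met; 30% of $6263 = $1878.90. That would push OOP to $3121.10, over the $2300 cap, so traveler pays $2300 − $1242.20 = $1057.80.

$1057.80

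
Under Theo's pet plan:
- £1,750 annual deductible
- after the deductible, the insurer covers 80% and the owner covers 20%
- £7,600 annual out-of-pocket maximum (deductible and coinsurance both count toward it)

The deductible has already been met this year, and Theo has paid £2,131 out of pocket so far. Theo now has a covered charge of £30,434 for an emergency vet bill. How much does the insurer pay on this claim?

With the deductible met, the entire £30,434 is subject to coinsurance.
20% of £30,434 = £6,086.80 falls to the owner.
That would bring total out-of-pocket to £8,217.80, past the £7,600 cap. The owner is capped at £7,600 − £2,131 = £5,469 on this claim.
Insurer pays the balance: £30,434 − £5,469 = £24,965.

£24,965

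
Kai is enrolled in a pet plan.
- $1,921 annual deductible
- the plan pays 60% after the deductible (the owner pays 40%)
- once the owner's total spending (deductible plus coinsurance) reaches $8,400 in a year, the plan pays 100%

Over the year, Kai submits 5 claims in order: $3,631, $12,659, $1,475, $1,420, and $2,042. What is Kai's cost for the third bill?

Claim 1 — $3,631: $1,921 finishes the deductible; $1,710 goes to coinsurance; 40% of $1,710 = $684. Owner owes $2,605 (running OOP $2,605).
Claim 2 — $12,659: deductible met; 40% of $12,659 = $5,063.60. Cost to owner: $5,063.60. OOP to date $7,668.60.
Claim 3 — $1,475: deductible already satisfied, so owner's share is 40% × $1,475 = $590. Owner owes $590 (running OOP $8,258.60).

$590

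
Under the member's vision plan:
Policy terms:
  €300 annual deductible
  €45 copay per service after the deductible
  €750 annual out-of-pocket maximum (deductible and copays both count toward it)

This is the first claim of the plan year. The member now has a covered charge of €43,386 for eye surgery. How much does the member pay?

€345

Deductible not yet touched, so the first €300 of the bill goes to the deductible.
After the €300 deductible portion, €43,386 − €300 = €43,086 is subject to the copay.
Copay on this service: €45.
So the member owes €300 + €45 = €345 before any cap.
Total out-of-pocket so far would be €0 + €345 = €345, below the €750 cap — no reduction.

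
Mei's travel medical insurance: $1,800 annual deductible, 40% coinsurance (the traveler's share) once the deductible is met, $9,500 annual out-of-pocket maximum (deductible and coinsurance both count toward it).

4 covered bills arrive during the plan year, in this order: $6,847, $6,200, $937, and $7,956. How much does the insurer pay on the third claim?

$562.20

Claim 1 ($6,847): $1,800 to deductible, leaving $5,047; traveler's 40% is $2,018.80. Cost to traveler: $3,818.80. OOP to date $3,818.80. Insurer: $6,847 − $3,818.80 = $3,028.20.
Claim 2 ($6,200): 40% coinsurance on $6,200 = $2,480. Traveler owes $2,480 (running OOP $6,298.80). Insurer: $6,200 − $2,480 = $3,720.
Claim 3 ($937): deductible already satisfied, so traveler's share is 40% × $937 = $374.80. Traveler pays $374.80; OOP now $6,673.60. Insurer: $937 − $374.80 = $562.20.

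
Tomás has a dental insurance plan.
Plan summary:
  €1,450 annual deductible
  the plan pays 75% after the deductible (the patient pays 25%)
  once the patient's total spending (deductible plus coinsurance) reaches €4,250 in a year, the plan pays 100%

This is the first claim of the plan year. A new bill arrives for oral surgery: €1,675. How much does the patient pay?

€1,506.25

Deductible not yet touched, so the first €1,450 of the bill goes to the deductible.
After the €1,450 deductible portion, €1,675 − €1,450 = €225 is subject to coinsurance.
Coinsurance: €225 × 25% = €56.25.
Patient responsibility before any cap: €1,450 + €56.25 = €1,506.25.
Year-to-date out-of-pocket becomes €0 + €1,506.25 = €1,506.25, still under the €4,250 maximum, so no cap applies.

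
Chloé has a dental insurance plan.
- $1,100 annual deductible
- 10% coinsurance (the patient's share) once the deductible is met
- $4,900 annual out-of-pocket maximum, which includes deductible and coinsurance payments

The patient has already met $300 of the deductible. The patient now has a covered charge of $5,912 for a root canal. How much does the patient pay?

Deductible still to meet: $1,100 − $300 = $800.
That leaves $5,912 − $800 = $5,112 for coinsurance.
Coinsurance: $5,112 × 10% = $511.20.
That puts the patient's cost at $800 + $511.20 = $1,311.20 before any cap.
Total out-of-pocket so far would be $300 + $1,311.20 = $1,611.20, below the $4,900 cap — no reduction.

$1,311.20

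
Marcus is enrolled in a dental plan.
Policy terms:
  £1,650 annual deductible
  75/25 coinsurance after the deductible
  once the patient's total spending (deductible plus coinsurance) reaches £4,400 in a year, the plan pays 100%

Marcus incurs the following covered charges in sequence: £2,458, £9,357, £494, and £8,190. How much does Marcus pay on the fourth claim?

£85.25

#1 (£2,458): £1,650 to deductible, leaving £808; coinsurance £808 × 25% = £202. Cost to patient: £1,852. OOP to date £1,852.
#2 (£9,357): deductible already satisfied, so patient's share is 25% × £9,357 = £2,339.25. Patient pays £2,339.25; OOP now £4,191.25.
#3 (£494): 25% coinsurance on £494 = £123.50. Cost to patient: £123.50. OOP to date £4,314.75.
#4 (£8,190): 25% coinsurance on £8,190 = £2,047.50. That would push OOP to £6,362.25, over the £4,400 cap, so patient pays £4,400 − £4,314.75 = £85.25.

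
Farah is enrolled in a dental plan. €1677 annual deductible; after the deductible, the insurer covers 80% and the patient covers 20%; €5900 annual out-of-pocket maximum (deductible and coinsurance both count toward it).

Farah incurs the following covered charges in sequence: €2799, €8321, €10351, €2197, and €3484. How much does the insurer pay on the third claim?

€8280.80

Bill 1, €2799: deductible takes €1677, €1122 remains; patient's 20% is €224.40. Cost to patient: €1901.40. OOP to date €1901.40. Plan pays €2799 − €1901.40 = €897.60.
Bill 2, €8321: 20% coinsurance on €8321 = €1664.20. Patient owes €1664.20 (running OOP €3565.60). Plan pays €8321 − €1664.20 = €6656.80.
Bill 3, €10351: deductible already satisfied, so patient's share is 20% × €10351 = €2070.20. Patient pays €2070.20; OOP now €5635.80. Plan pays €10351 − €2070.20 = €8280.80.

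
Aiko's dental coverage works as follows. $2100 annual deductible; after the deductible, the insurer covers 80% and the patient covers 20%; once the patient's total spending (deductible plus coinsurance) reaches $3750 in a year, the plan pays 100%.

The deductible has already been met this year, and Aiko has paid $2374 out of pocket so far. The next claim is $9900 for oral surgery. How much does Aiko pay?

The deductible is already satisfied, so the full bill goes to coinsurance.
Coinsurance: $9900 × 20% = $1980.
Adding $1980 to the $2374 already spent would give $4354, which exceeds the $3750 cap; the patient pays just $3750 − $2374 = $1376.

$1376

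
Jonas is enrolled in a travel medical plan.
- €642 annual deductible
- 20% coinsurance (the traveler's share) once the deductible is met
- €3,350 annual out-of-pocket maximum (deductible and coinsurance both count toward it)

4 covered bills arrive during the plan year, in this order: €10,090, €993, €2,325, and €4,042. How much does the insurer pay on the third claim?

€1,860

#1 (€10,090): €642 to deductible, leaving €9,448; coinsurance €9,448 × 20% = €1,889.60. Traveler pays €2,531.60; OOP now €2,531.60. Insurer: €10,090 − €2,531.60 = €7,558.40.
#2 (€993): 20% coinsurance on €993 = €198.60. Traveler pays €198.60; OOP now €2,730.20. Insurer: €993 − €198.60 = €794.40.
#3 (€2,325): 20% coinsurance on €2,325 = €465. Traveler pays €465; OOP now €3,195.20. Insurer: €2,325 − €465 = €1,860.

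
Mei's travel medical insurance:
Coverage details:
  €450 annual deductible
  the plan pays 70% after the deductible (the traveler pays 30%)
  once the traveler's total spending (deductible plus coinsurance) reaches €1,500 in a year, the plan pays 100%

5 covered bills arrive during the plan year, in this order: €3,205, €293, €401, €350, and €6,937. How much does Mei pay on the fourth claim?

#1 (€3,205): €450 finishes the deductible; €2,755 goes to coinsurance; coinsurance €2,755 × 30% = €826.50. Traveler pays €1,276.50; OOP now €1,276.50.
#2 (€293): deductible already satisfied, so traveler's share is 30% × €293 = €87.90. Traveler pays €87.90; OOP now €1,364.40.
#3 (€401): 30% coinsurance on €401 = €120.30. Cost to traveler: €120.30. OOP to date €1,484.70.
#4 (€350): deductible already satisfied, so traveler's share is 30% × €350 = €105. Adding that to €1,484.70 gives €1,589.70, past the €1,500 cap; traveler pays only €1,500 − €1,484.70 = €15.30.

€15.30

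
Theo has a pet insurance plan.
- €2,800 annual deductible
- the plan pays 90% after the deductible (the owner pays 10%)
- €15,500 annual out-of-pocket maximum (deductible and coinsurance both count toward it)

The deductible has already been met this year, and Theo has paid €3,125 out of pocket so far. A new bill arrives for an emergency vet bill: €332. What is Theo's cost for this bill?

The deductible is already satisfied, so the full bill goes to coinsurance.
Coinsurance: €332 × 10% = €33.20.
Year-to-date out-of-pocket becomes €3,125 + €33.20 = €3,158.20, still under the €15,500 maximum, so no cap applies.

€33.20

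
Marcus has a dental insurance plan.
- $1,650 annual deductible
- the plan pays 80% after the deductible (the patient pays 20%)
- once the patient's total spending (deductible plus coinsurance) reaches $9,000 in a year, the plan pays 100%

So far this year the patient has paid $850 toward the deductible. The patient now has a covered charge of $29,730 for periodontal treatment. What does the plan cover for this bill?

$23,144

Deductible still to meet: $1,650 − $850 = $800.
The remaining $28,930 (= $29,730 − $800) moves to coinsurance.
20% of $28,930 = $5,786 falls to the patient.
That puts the patient's cost at $800 + $5,786 = $6,586 before any cap.
Cumulative spending $850 + $6,586 = $7,436 stays under the $9,000 maximum.
The insurer covers the remainder: $29,730 − $6,586 = $23,144.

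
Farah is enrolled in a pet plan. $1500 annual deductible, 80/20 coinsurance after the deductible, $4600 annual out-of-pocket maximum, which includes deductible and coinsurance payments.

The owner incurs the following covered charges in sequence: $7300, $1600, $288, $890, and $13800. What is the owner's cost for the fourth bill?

$178

#1 ($7300): $1500 finishes the deductible; $5800 goes to coinsurance; coinsurance $5800 × 20% = $1160. Owner pays $2660; OOP now $2660.
#2 ($1600): 20% coinsurance on $1600 = $320. Owner pays $320; OOP now $2980.
#3 ($288): 20% coinsurance on $288 = $57.60. Owner pays $57.60; OOP now $3037.60.
#4 ($890): deductible met; 20% of $890 = $178. Cost to owner: $178. OOP to date $3215.60.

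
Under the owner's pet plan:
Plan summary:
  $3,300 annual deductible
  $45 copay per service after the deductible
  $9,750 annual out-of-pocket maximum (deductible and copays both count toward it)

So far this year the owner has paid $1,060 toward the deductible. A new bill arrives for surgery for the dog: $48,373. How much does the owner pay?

$1,060 of the $3,300 deductible is already met, leaving $2,240.
That leaves $48,373 − $2,240 = $46,133 for the copay.
Copay on this service: $45.
So the owner owes $2,240 + $45 = $2,285 before any cap.
Cumulative spending $1,060 + $2,285 = $3,345 stays under the $9,750 maximum.

$2,285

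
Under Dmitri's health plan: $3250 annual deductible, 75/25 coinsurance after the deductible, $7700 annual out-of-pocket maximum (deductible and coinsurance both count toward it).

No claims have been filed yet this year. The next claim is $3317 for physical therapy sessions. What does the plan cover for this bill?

$50.25

Deductible not yet touched, so the first $3250 of the bill goes to the deductible.
The remaining $67 (= $3317 − $3250) moves to coinsurance.
Patient's 25% share of $67 is $16.75.
So the patient owes $3250 + $16.75 = $3266.75 before any cap.
Total out-of-pocket so far would be $0 + $3266.75 = $3266.75, below the $7700 cap — no reduction.
Insurer pays the balance: $3317 − $3266.75 = $50.25.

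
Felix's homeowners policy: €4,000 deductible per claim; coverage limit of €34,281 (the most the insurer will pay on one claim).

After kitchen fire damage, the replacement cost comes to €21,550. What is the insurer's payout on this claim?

€17,550

Less the €4,000 deductible: €21,550 − €4,000 = €17,550.
€17,550 is within the €34,281 limit, so the insurer pays €17,550.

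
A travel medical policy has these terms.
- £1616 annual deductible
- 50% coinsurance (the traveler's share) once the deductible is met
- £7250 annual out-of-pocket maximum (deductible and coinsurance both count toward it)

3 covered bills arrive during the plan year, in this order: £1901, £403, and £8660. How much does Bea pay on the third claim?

£4330

Claim 1 (£1901): deductible takes £1616, £285 remains; traveler's 50% is £142.50. Traveler owes £1758.50 (running OOP £1758.50).
Claim 2 (£403): deductible already satisfied, so traveler's share is 50% × £403 = £201.50. Traveler pays £201.50; OOP now £1960.
Claim 3 (£8660): deductible already satisfied, so traveler's share is 50% × £8660 = £4330. Cost to traveler: £4330. OOP to date £6290.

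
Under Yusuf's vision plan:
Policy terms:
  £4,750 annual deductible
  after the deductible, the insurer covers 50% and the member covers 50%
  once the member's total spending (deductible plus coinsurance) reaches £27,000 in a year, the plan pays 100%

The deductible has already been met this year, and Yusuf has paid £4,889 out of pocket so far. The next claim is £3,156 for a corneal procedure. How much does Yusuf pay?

The deductible is already satisfied, so the full bill goes to coinsurance.
50% of £3,156 = £1,578 falls to the member.
Year-to-date out-of-pocket becomes £4,889 + £1,578 = £6,467, still under the £27,000 maximum, so no cap applies.

£1,578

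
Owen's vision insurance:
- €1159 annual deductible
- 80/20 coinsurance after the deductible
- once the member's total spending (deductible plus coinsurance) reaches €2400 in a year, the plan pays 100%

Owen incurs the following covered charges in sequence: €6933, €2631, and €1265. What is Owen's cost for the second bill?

€86.20

Claim 1 (€6933): €1159 to deductible, leaving €5774; member's 20% is €1154.80. Cost to member: €2313.80. OOP to date €2313.80.
Claim 2 (€2631): deductible met; 20% of €2631 = €526.20. OOP would hit €2840 > €2400, so the cap limits the member to €2400 − €2313.80 = €86.20.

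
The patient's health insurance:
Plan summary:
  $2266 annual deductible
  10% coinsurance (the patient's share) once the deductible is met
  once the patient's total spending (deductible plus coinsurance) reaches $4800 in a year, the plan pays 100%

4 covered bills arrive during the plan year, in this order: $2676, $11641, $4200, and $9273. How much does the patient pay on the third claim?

Claim 1 — $2676: $2266 to deductible, leaving $410; 10% of $410 = $41. Cost to patient: $2307. OOP to date $2307.
Claim 2 — $11641: deductible already satisfied, so patient's share is 10% × $11641 = $1164.10. Patient owes $1164.10 (running OOP $3471.10).
Claim 3 — $4200: deductible already satisfied, so patient's share is 10% × $4200 = $420. Patient pays $420; OOP now $3891.10.

$420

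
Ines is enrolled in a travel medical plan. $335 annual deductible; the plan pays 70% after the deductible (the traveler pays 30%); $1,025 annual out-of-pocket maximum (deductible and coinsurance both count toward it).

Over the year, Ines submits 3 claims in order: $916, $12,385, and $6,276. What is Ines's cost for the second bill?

$515.70

#1 ($916): $335 to deductible, leaving $581; traveler's 30% is $174.30. Traveler pays $509.30; OOP now $509.30.
#2 ($12,385): 30% coinsurance on $12,385 = $3,715.50. Adding that to $509.30 gives $4,224.80, past the $1,025 cap; traveler pays only $1,025 − $509.30 = $515.70.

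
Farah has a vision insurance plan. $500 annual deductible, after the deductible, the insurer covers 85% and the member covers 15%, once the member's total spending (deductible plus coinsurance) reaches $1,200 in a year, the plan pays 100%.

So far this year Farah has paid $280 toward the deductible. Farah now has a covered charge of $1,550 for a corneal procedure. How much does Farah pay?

$419.50

$280 of the $500 deductible is already met, leaving $220.
The remaining $1,330 (= $1,550 − $220) moves to coinsurance.
15% of $1,330 = $199.50 falls to the member.
Member responsibility before any cap: $220 + $199.50 = $419.50.
Cumulative spending $280 + $419.50 = $699.50 stays under the $1,200 maximum.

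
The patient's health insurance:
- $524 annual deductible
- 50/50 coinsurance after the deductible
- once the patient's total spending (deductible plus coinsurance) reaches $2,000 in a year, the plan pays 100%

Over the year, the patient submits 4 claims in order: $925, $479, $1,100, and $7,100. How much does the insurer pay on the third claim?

$550

Claim 1 ($925): $524 to deductible, leaving $401; coinsurance $401 × 50% = $200.50. Patient owes $724.50 (running OOP $724.50). Plan pays $925 − $724.50 = $200.50.
Claim 2 ($479): deductible met; 50% of $479 = $239.50. Patient pays $239.50; OOP now $964. Plan pays $479 − $239.50 = $239.50.
Claim 3 ($1,100): deductible already satisfied, so patient's share is 50% × $1,100 = $550. Patient owes $550 (running OOP $1,514). Plan pays $1,100 − $550 = $550.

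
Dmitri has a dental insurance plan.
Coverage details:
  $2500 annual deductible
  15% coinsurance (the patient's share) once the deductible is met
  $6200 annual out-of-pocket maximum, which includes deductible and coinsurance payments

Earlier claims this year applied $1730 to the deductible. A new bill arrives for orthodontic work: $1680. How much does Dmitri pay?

Remaining deductible: $2500 − $1730 = $770.
After the $770 deductible portion, $1680 − $770 = $910 is subject to coinsurance.
Coinsurance: $910 × 15% = $136.50.
Patient responsibility before any cap: $770 + $136.50 = $906.50.
Total out-of-pocket so far would be $1730 + $906.50 = $2636.50, below the $6200 cap — no reduction.

$906.50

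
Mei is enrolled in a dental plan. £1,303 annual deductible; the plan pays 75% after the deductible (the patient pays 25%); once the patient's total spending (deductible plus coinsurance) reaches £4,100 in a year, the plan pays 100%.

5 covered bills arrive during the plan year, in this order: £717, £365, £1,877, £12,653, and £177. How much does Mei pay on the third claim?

£635

Claim 1 — £717: entire amount goes to the deductible. Cost to patient: £717. OOP to date £717.
Claim 2 — £365: all of it applies to the deductible. Patient owes £365 (running OOP £1,082).
Claim 3 — £1,877: £221 to deductible, leaving £1,656; patient's 25% is £414. Patient pays £635; OOP now £1,717.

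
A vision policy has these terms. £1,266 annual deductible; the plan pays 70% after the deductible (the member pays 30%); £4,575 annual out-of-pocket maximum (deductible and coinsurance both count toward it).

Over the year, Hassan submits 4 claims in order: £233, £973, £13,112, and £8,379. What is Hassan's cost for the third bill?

£3,369

Claim 1 (£233): entire amount goes to the deductible. Member owes £233 (running OOP £233).
Claim 2 (£973): entire amount goes to the deductible. Cost to member: £973. OOP to date £1,206.
Claim 3 (£13,112): £60 to deductible, leaving £13,052; coinsurance £13,052 × 30% = £3,915.60. Deductible plus coinsurance: £60 + £3,915.60 = £3,975.60. That would push OOP to £5,181.60, over the £4,575 cap, so member pays £4,575 − £1,206 = £3,369.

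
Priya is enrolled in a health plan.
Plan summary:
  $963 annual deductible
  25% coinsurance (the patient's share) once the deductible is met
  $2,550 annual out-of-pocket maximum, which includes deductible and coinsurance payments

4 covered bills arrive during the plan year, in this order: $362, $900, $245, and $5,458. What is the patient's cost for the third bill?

$61.25

Claim 1 ($362): entire amount goes to the deductible. Patient owes $362 (running OOP $362).
Claim 2 ($900): $601 to deductible, leaving $299; 25% of $299 = $74.75. Cost to patient: $675.75. OOP to date $1,037.75.
Claim 3 ($245): 25% coinsurance on $245 = $61.25. Patient owes $61.25 (running OOP $1,099).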